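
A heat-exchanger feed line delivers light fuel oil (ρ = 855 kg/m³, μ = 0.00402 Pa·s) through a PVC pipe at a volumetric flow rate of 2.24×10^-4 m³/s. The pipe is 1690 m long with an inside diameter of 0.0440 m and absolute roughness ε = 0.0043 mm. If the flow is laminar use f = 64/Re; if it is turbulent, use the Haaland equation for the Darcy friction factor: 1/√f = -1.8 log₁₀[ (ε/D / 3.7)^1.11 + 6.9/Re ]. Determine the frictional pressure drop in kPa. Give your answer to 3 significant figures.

ΔP ≈ 16.5 kPa

Cross-sectional area A = πD²/4 = π(0.044)²/4 = 0.001521 m²; mean velocity V = Q/A = 0.000224/0.001521 = 0.1473 m/s.
Reynolds number Re = ρVD/μ = 855 · 0.1473 · 0.044 / 0.00402 = 1379.
Re < 2300 → laminar flow, so f = 64/Re = 64/1379 = 0.04642 (the turbulent correlation is not needed).
Darcy-Weisbach: ΔP = f(L/D)(ρV²/2) = 0.04642·(1690/0.044)·(855·0.1473²/2) = 0.04642·3.841e+04·9.278 = 1.654e+04 Pa.
ΔP = 1.654e+04 Pa = 16.5 kPa.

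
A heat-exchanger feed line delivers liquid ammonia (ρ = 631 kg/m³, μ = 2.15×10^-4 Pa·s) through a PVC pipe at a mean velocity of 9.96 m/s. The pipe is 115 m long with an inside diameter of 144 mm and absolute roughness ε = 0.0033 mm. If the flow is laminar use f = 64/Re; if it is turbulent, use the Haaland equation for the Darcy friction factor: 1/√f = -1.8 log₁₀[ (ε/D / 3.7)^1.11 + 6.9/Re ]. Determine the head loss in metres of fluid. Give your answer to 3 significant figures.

h_f ≈ 41.5 m

Reynolds number Re = ρVD/μ = 631 · 9.96 · 0.144 / 0.000215 = 4.209e+06.
Re > 4000 → turbulent. Relative roughness ε/D = 3.3e-06/0.144 = 2.29e-05. Haaland: 1/√f = -1.8 log₁₀[(2.29e-05/3.7)^1.11 + 6.9/4.209e+06] = -1.8 log₁₀[1.66e-06 + 1.64e-06] = 9.868, so f = 0.01027.
Darcy-Weisbach: ΔP = f(L/D)(ρV²/2) = 0.01027·(115/0.144)·(631·9.96²/2) = 0.01027·798.6·3.13e+04 = 2.567e+05 Pa.
Head loss h_f = ΔP/(ρg) = 2.567e+05/(631·9.81) = 41.5 m.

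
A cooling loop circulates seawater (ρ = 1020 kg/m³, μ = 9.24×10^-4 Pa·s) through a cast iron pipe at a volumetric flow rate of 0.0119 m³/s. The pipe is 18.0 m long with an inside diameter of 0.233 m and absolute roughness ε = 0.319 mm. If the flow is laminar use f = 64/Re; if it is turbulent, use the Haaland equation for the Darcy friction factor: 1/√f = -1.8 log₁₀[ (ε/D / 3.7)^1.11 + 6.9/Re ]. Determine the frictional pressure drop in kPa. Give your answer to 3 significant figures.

Cross-sectional area A = πD²/4 = π(0.233)²/4 = 0.04264 m²; mean velocity V = Q/A = 0.0119/0.04264 = 0.2791 m/s.
Reynolds number Re = ρVD/μ = 1020 · 0.2791 · 0.233 / 0.000924 = 7.178e+04.
Re > 4000 → turbulent. Relative roughness ε/D = 0.000319/0.233 = 0.00137. Haaland: 1/√f = -1.8 log₁₀[(0.00137/3.7)^1.11 + 6.9/7.178e+04] = -1.8 log₁₀[0.000155 + 9.61e-05] = 6.48, so f = 0.02382.
Darcy-Weisbach: ΔP = f(L/D)(ρV²/2) = 0.02382·(18/0.233)·(1020·0.2791²/2) = 0.02382·77.25·39.72 = 73.09 Pa.
ΔP = 73.09 Pa = 0.0731 kPa.

ΔP ≈ 0.0731 kPa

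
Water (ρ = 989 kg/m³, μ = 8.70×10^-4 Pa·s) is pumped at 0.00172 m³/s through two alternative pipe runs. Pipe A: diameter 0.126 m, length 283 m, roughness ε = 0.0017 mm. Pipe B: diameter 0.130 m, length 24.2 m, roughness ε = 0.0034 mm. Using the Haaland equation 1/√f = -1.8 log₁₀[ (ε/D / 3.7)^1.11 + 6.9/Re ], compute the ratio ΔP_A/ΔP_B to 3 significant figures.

ΔP_A/ΔP_B ≈ 13.6

Pipe A: V = Q/A = 0.00172/0.01247 = 0.1379 m/s; Re = 1.976e+04; ε/D = 1.35e-05; Haaland → f = 0.02584; ΔP_A = f(L/D)(ρV²/2) = 546.2 Pa.
Pipe B: V = Q/A = 0.00172/0.01327 = 0.1296 m/s; Re = 1.915e+04; ε/D = 2.62e-05; Haaland → f = 0.02607; ΔP_B = f(L/D)(ρV²/2) = 40.29 Pa.
ΔP_A/ΔP_B = 546.2/40.29 = 13.6.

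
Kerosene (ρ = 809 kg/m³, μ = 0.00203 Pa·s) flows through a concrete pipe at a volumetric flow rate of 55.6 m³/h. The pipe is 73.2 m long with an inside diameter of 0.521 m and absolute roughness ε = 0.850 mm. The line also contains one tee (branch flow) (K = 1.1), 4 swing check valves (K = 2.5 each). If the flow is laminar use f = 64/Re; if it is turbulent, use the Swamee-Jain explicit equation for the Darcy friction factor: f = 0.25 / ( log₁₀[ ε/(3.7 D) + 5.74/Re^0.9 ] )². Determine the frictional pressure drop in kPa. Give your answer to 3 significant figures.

ΔP ≈ 0.0328 kPa

Q = 55.6 m³/h = 55.6/3600 = 0.01544 m³/s.
Cross-sectional area A = πD²/4 = π(0.521)²/4 = 0.2132 m²; mean velocity V = Q/A = 0.01544/0.2132 = 0.07244 m/s.
Reynolds number Re = ρVD/μ = 809 · 0.07244 · 0.521 / 0.00203 = 1.504e+04.
Re > 4000 → turbulent. Relative roughness ε/D = 0.00085/0.521 = 0.00163. Swamee-Jain: f = 0.25/(log₁₀[0.00163/3.7 + 5.74/1.504e+04^0.9])² = 0.25/(log₁₀[0.000441 + 0.000998])² = 0.25/(-2.842)² = 0.03096.
Total minor-loss coefficient ΣK = 1·1.1 + 4·2.5 = 11.1.
ΔP = [f·L/D + ΣK]·(ρV²/2) = [0.03096·73.2/0.521 + 11.1]·(809·0.07244²/2) = [4.349 + 11.1]·2.123 = 32.8 Pa.
ΔP = 32.8 Pa = 0.0328 kPa.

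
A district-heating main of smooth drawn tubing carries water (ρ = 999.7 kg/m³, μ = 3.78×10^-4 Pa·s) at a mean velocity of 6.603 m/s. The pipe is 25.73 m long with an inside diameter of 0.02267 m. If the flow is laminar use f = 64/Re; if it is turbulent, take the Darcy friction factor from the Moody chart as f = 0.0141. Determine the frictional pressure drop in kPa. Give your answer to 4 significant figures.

Reynolds number Re = ρVD/μ = 999.7 · 6.603 · 0.02267 / 0.000378 = 3.959e+05.
Re > 4000 → turbulent; use the Moody-chart value f = 0.0141.
Darcy-Weisbach: ΔP = f(L/D)(ρV²/2) = 0.0141·(25.73/0.02267)·(999.7·6.603²/2) = 0.0141·1135·2.179e+04 = 3.488e+05 Pa.
ΔP = 3.488e+05 Pa = 348.8 kPa.

ΔP ≈ 348.8 kPa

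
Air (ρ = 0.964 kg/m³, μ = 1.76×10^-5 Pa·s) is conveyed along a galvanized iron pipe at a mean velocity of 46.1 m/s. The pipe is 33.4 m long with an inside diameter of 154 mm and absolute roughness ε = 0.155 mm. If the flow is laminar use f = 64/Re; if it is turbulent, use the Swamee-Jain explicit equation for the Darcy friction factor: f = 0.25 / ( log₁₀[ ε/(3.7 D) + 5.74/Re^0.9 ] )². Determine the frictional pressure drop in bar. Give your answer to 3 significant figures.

Reynolds number Re = ρVD/μ = 0.964 · 46.1 · 0.154 / 1.76e-05 = 3.889e+05.
Re > 4000 → turbulent. Relative roughness ε/D = 0.000155/0.154 = 0.00101. Swamee-Jain: f = 0.25/(log₁₀[0.00101/3.7 + 5.74/3.889e+05^0.9])² = 0.25/(log₁₀[0.000272 + 5.35e-05])² = 0.25/(-3.487)² = 0.02056.
Darcy-Weisbach: ΔP = f(L/D)(ρV²/2) = 0.02056·(33.4/0.154)·(0.964·46.1²/2) = 0.02056·216.9·1024 = 4567 Pa.
ΔP = 4567 Pa = 0.0457 bar.

ΔP ≈ 0.0457 bar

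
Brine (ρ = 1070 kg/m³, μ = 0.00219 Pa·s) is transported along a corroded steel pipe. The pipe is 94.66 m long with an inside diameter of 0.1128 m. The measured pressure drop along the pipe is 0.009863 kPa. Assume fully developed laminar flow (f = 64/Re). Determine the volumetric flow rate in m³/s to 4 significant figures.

Q ≈ 1.890×10^-4 m³/s

For laminar flow, f = 64/Re with Re = ρVD/μ, so Darcy-Weisbach reduces to ΔP = 32μLV/D². Solving for V: V = ΔP·D²/(32μL) = 9.863·(0.1128)²/(32·0.00219·94.66) = 0.01892 m/s.
Check: Re = ρVD/μ = 1070·0.01892·0.1128/0.00219 = 1043 < 2300, so the laminar assumption holds.
Q = V·A = 0.01892·(π/4·0.1128²) = 0.000189 m³/s = 1.890×10^-4 m³/s.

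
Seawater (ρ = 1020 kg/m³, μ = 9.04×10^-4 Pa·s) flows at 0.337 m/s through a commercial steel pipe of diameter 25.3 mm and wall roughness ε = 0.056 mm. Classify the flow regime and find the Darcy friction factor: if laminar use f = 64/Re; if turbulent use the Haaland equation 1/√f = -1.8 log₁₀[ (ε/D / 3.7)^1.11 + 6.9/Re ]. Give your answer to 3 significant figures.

f ≈ 0.0341

Re = ρVD/μ = 1020·0.337·0.0253/0.000904 = 9620.
Re > 4000 → turbulent. ε/D = 5.6e-05/0.0253 = 0.00221; Haaland: 1/√f = -1.8 log₁₀[0.000264 + 0.000717] = 5.414, so f = 0.03411.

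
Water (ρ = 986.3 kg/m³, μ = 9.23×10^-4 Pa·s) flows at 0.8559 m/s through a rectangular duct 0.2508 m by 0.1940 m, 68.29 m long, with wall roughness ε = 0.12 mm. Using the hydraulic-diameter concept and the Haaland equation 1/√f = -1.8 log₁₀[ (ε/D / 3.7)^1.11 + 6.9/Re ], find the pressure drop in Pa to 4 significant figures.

Hydraulic diameter D_h = 4A/P = 4·(0.2508·0.194)/(2·(0.2508+0.194)) = 0.1946/0.8896 = 0.2188 m.
Re = ρVD_h/μ = 986.3·0.8559·0.2188/0.000923 = 2.001e+05.
ε/D_h = 0.00012/0.2188 = 0.000549; Haaland gives 1/√f = -1.8 log₁₀[5.62e-05+3.45e-05] = 7.276, so f = 0.01889.
ΔP = f(L/D_h)(ρV²/2) = 0.01889·68.29/0.2188·361.3 = 2130 Pa.

ΔP ≈ 2130 Pa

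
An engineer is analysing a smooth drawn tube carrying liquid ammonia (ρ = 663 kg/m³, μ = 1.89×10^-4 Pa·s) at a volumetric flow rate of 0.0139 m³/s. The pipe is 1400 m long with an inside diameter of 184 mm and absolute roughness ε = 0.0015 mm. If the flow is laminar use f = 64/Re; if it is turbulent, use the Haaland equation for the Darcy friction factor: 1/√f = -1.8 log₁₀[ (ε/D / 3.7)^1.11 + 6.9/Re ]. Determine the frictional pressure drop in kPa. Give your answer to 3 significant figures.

Cross-sectional area A = πD²/4 = π(0.184)²/4 = 0.02659 m²; mean velocity V = Q/A = 0.0139/0.02659 = 0.5227 m/s.
Reynolds number Re = ρVD/μ = 663 · 0.5227 · 0.184 / 0.000189 = 3.374e+05.
Re > 4000 → turbulent. Relative roughness ε/D = 1.5e-06/0.184 = 8.15e-06. Haaland: 1/√f = -1.8 log₁₀[(8.15e-06/3.7)^1.11 + 6.9/3.374e+05] = -1.8 log₁₀[5.26e-07 + 2.04e-05] = 8.421, so f = 0.0141.
Darcy-Weisbach: ΔP = f(L/D)(ρV²/2) = 0.0141·(1400/0.184)·(663·0.5227²/2) = 0.0141·7609·90.59 = 9720 Pa.
ΔP = 9720 Pa = 9.72 kPa.

ΔP ≈ 9.72 kPa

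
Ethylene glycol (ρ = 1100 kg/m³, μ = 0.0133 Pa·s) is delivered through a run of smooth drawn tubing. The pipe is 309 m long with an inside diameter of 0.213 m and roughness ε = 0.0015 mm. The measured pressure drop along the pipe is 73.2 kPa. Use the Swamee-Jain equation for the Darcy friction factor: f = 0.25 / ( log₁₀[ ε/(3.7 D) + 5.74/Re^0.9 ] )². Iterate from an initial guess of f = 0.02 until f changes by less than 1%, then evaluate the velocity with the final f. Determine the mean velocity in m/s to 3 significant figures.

V ≈ 2.02 m/s

Rearranging Darcy-Weisbach: V = √(2·ΔP·D/(f·L·ρ)). With ε/D = 1.5e-06/0.213 = 7.04e-06, iterate starting from f = 0.02:
  f = 0.02 → V = √(2·7.32e+04·0.213/(0.02·309·1100)) = 2.142 m/s; Re = ρVD/μ = 3.773e+04; f → 0.02217
  f = 0.02217 → V = 2.034 m/s; Re = 3.584e+04; f → 0.02243
  f = 0.02243 → V = 2.022 m/s; Re = 3.562e+04; f → 0.02247
Converged (Δf/f < 1%). With the final f = 0.02247: V = √(2·7.32e+04·0.213/(0.02247·309·1100)) = 2.021 m/s.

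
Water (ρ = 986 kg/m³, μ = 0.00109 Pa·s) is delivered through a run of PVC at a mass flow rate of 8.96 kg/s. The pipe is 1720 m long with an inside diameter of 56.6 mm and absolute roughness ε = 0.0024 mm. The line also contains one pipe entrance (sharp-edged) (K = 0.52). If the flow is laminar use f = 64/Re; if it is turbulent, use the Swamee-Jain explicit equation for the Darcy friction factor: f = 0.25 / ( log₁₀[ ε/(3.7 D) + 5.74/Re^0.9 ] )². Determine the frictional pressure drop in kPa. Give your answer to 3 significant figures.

ΔP ≈ 3160 kPa

A = πD²/4 = π(0.0566)²/4 = 0.002516 m²; mean velocity V = ṁ/(ρA) = 8.96/(986 · 0.002516) = 3.612 m/s.
Reynolds number Re = ρVD/μ = 986 · 3.612 · 0.0566 / 0.00109 = 1.849e+05.
Re > 4000 → turbulent. Relative roughness ε/D = 2.4e-06/0.0566 = 4.24e-05. Swamee-Jain: f = 0.25/(log₁₀[4.24e-05/3.7 + 5.74/1.849e+05^0.9])² = 0.25/(log₁₀[1.15e-05 + 0.000104])² = 0.25/(-3.936)² = 0.01614.
Total minor-loss coefficient ΣK = 1·0.52 = 0.52.
ΔP = [f·L/D + ΣK]·(ρV²/2) = [0.01614·1720/0.0566 + 0.52]·(986·3.612²/2) = [490.4 + 0.52]·6431 = 3.157e+06 Pa.
ΔP = 3.157e+06 Pa = 3160 kPa.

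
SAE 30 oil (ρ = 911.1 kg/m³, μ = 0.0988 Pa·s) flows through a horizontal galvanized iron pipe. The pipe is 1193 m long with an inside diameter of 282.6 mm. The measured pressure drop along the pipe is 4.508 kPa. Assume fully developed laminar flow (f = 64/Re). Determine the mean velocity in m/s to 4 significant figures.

V ≈ 0.09545 m/s

For laminar flow, f = 64/Re with Re = ρVD/μ, so Darcy-Weisbach reduces to ΔP = 32μLV/D². Solving for V: V = ΔP·D²/(32μL) = 4508·(0.2826)²/(32·0.0988·1193) = 0.09545 m/s.
Check: Re = ρVD/μ = 911.1·0.09545·0.2826/0.0988 = 248.7 < 2300, so the laminar assumption holds.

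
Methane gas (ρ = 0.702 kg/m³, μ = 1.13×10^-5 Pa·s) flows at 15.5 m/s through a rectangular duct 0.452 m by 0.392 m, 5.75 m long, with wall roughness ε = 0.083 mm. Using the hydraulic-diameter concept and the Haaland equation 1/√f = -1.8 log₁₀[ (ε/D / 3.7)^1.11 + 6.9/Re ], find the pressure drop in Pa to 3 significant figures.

ΔP ≈ 18.0 Pa

Hydraulic diameter D_h = 4A/P = 4·(0.452·0.392)/(2·(0.452+0.392)) = 0.7087/1.688 = 0.4199 m.
Re = ρVD_h/μ = 0.702·15.5·0.4199/1.13e-05 = 4.043e+05.
ε/D_h = 8.3e-05/0.4199 = 0.000198; Haaland gives 1/√f = -1.8 log₁₀[1.81e-05+1.71e-05] = 8.017, so f = 0.01556.
ΔP = f(L/D_h)(ρV²/2) = 0.01556·5.75/0.4199·84.33 = 17.97 Pa.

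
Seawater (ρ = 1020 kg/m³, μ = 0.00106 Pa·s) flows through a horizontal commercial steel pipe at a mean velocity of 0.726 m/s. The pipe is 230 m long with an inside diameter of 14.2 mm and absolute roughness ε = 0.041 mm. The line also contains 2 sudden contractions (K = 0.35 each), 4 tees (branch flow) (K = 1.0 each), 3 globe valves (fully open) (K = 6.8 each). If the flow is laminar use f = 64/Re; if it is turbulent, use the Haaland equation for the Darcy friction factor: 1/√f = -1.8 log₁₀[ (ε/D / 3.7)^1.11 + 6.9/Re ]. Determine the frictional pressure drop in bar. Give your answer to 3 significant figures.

ΔP ≈ 1.58 bar

Reynolds number Re = ρVD/μ = 1020 · 0.726 · 0.0142 / 0.00106 = 9920.
Re > 4000 → turbulent. Relative roughness ε/D = 4.1e-05/0.0142 = 0.00289. Haaland: 1/√f = -1.8 log₁₀[(0.00289/3.7)^1.11 + 6.9/9920] = -1.8 log₁₀[0.000355 + 0.000696] = 5.361, so f = 0.03479.
Total minor-loss coefficient ΣK = 2·0.35 + 4·1 + 3·6.8 = 25.1.
ΔP = [f·L/D + ΣK]·(ρV²/2) = [0.03479·230/0.0142 + 25.1]·(1020·0.726²/2) = [563.5 + 25.1]·268.8 = 1.582e+05 Pa.
ΔP = 1.582e+05 Pa = 1.58 bar.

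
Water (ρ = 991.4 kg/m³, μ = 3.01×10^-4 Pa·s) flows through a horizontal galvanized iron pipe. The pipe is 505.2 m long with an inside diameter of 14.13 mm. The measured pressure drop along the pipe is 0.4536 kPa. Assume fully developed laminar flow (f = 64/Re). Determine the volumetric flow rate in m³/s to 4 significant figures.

For laminar flow, f = 64/Re with Re = ρVD/μ, so Darcy-Weisbach reduces to ΔP = 32μLV/D². Solving for V: V = ΔP·D²/(32μL) = 453.6·(0.01413)²/(32·0.000301·505.2) = 0.01861 m/s.
Check: Re = ρVD/μ = 991.4·0.01861·0.01413/0.000301 = 866.2 < 2300, so the laminar assumption holds.
Q = V·A = 0.01861·(π/4·0.01413²) = 2.918e-06 m³/s = 2.918×10^-6 m³/s.

Q ≈ 2.918×10^-6 m³/s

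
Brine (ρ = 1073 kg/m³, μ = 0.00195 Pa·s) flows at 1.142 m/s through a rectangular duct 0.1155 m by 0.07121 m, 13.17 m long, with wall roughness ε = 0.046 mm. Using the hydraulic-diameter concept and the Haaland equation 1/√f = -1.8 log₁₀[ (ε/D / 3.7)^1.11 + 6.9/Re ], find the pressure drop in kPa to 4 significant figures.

ΔP ≈ 2.296 kPa

Hydraulic diameter D_h = 4A/P = 4·(0.1155·0.07121)/(2·(0.1155+0.07121)) = 0.0329/0.3734 = 0.0881 m.
Re = ρVD_h/μ = 1073·1.142·0.0881/0.00195 = 5.536e+04.
ε/D_h = 4.6e-05/0.0881 = 0.000522; Haaland gives 1/√f = -1.8 log₁₀[5.32e-05+0.000125] = 6.75, so f = 0.02195.
ΔP = f(L/D_h)(ρV²/2) = 0.02195·13.17/0.0881·699.7 = 2296 Pa.
ΔP = 2.296 kPa.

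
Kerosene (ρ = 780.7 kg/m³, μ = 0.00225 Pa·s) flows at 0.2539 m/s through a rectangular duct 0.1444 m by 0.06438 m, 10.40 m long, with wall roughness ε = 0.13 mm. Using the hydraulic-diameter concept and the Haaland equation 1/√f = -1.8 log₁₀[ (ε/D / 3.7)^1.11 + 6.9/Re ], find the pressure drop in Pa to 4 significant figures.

ΔP ≈ 102.1 Pa

Hydraulic diameter D_h = 4A/P = 4·(0.1444·0.06438)/(2·(0.1444+0.06438)) = 0.03719/0.4176 = 0.08906 m.
Re = ρVD_h/μ = 780.7·0.2539·0.08906/0.00225 = 7846.
ε/D_h = 0.00013/0.08906 = 0.00146; Haaland gives 1/√f = -1.8 log₁₀[0.000167+0.000879] = 5.365, so f = 0.03475.
ΔP = f(L/D_h)(ρV²/2) = 0.03475·10.4/0.08906·25.16 = 102.1 Pa.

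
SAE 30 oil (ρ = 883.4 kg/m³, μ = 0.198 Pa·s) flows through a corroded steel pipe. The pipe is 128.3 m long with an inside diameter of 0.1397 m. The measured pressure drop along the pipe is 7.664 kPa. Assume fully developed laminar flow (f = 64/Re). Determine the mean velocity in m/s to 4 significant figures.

For laminar flow, f = 64/Re with Re = ρVD/μ, so Darcy-Weisbach reduces to ΔP = 32μLV/D². Solving for V: V = ΔP·D²/(32μL) = 7664·(0.1397)²/(32·0.198·128.3) = 0.184 m/s.
Check: Re = ρVD/μ = 883.4·0.184·0.1397/0.198 = 114.7 < 2300, so the laminar assumption holds.

V ≈ 0.1840 m/s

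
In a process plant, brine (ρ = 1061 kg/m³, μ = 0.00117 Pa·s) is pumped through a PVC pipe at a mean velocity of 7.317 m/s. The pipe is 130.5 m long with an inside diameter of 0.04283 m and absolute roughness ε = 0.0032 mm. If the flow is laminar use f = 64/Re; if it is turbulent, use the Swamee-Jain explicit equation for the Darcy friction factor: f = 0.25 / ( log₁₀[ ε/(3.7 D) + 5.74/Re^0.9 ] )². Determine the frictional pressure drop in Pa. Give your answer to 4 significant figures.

Reynolds number Re = ρVD/μ = 1061 · 7.317 · 0.04283 / 0.00117 = 2.842e+05.
Re > 4000 → turbulent. Relative roughness ε/D = 3.2e-06/0.04283 = 7.47e-05. Swamee-Jain: f = 0.25/(log₁₀[7.47e-05/3.7 + 5.74/2.842e+05^0.9])² = 0.25/(log₁₀[2.02e-05 + 7.09e-05])² = 0.25/(-4.041)² = 0.01531.
Darcy-Weisbach: ΔP = f(L/D)(ρV²/2) = 0.01531·(130.5/0.04283)·(1061·7.317²/2) = 0.01531·3047·2.84e+04 = 1.325e+06 Pa.

ΔP ≈ 1325000 Pa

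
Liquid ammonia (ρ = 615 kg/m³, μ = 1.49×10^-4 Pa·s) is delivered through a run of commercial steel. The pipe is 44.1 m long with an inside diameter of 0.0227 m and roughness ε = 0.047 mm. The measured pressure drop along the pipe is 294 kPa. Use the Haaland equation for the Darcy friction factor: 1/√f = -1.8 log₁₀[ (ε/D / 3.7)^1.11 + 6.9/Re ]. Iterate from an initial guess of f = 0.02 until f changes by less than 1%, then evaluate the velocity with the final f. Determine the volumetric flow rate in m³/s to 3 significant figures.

Q ≈ 0.00183 m³/s

Rearranging Darcy-Weisbach: V = √(2·ΔP·D/(f·L·ρ)). With ε/D = 4.7e-05/0.0227 = 0.00207, iterate starting from f = 0.02:
  f = 0.02 → V = √(2·2.94e+05·0.0227/(0.02·44.1·615)) = 4.961 m/s; Re = ρVD/μ = 4.648e+05; f → 0.02402
  f = 0.02402 → V = 4.526 m/s; Re = 4.241e+05; f → 0.02405
Converged (Δf/f < 1%). With the final f = 0.02405: V = √(2·2.94e+05·0.0227/(0.02405·44.1·615)) = 4.523 m/s.
Q = V·A = 4.523·(π/4·0.0227²) = 0.001831 m³/s = 0.00183 m³/s.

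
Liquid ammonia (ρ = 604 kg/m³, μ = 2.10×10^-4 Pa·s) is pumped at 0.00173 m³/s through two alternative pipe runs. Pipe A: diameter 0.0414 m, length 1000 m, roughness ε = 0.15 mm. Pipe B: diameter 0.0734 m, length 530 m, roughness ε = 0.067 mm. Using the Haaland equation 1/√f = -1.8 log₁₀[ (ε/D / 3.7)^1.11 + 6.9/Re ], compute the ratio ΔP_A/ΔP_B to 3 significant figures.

Pipe A: V = Q/A = 0.00173/0.001346 = 1.285 m/s; Re = 1.53e+05; ε/D = 0.00362; Haaland → f = 0.02835; ΔP_A = f(L/D)(ρV²/2) = 3.416e+05 Pa.
Pipe B: V = Q/A = 0.00173/0.004231 = 0.4089 m/s; Re = 8.631e+04; ε/D = 0.000913; Haaland → f = 0.02198; ΔP_B = f(L/D)(ρV²/2) = 8011 Pa.
ΔP_A/ΔP_B = 3.416e+05/8011 = 42.6.

ΔP_A/ΔP_B ≈ 42.6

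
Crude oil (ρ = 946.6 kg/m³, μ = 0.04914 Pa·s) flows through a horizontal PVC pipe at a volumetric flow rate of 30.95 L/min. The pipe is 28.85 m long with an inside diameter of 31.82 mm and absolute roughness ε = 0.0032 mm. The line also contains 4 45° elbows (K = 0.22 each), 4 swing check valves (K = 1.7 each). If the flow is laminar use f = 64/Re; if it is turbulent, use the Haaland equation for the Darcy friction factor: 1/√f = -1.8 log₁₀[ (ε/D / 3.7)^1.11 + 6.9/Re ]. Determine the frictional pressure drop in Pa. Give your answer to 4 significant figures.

ΔP ≈ 30590 Pa

Q = 30.95 L/min = 30.95/60000 = 0.0005158 m³/s.
Cross-sectional area A = πD²/4 = π(0.03182)²/4 = 0.0007952 m²; mean velocity V = Q/A = 0.0005158/0.0007952 = 0.6487 m/s.
Reynolds number Re = ρVD/μ = 946.6 · 0.6487 · 0.03182 / 0.0491 = 397.6.
Re < 2300 → laminar flow, so f = 64/Re = 64/397.6 = 0.161 (the turbulent correlation is not needed).
Total minor-loss coefficient ΣK = 4·0.22 + 4·1.7 = 7.68.
ΔP = [f·L/D + ΣK]·(ρV²/2) = [0.161·28.85/0.03182 + 7.68]·(946.6·0.6487²/2) = [145.9 + 7.68]·199.1 = 3.059e+04 Pa.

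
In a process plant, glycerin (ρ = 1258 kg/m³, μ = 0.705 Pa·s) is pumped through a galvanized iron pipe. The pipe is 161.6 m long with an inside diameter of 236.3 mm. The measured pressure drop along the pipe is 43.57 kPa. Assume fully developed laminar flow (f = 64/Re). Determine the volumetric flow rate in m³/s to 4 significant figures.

For laminar flow, f = 64/Re with Re = ρVD/μ, so Darcy-Weisbach reduces to ΔP = 32μLV/D². Solving for V: V = ΔP·D²/(32μL) = 4.357e+04·(0.2363)²/(32·0.705·161.6) = 0.6673 m/s.
Check: Re = ρVD/μ = 1258·0.6673·0.2363/0.705 = 281.4 < 2300, so the laminar assumption holds.
Q = V·A = 0.6673·(π/4·0.2363²) = 0.02927 m³/s = 0.02927 m³/s.

Q ≈ 0.02927 m³/s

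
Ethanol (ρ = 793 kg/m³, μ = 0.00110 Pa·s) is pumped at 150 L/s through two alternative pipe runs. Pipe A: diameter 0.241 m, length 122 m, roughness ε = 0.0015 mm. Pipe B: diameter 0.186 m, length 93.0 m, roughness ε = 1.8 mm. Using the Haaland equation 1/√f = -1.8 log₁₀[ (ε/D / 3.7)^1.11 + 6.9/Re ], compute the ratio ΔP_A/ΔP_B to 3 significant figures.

Pipe A: V = Q/A = 0.15/0.04562 = 3.288 m/s; Re = 5.713e+05; ε/D = 6.22e-06; Haaland → f = 0.01283; ΔP_A = f(L/D)(ρV²/2) = 2.785e+04 Pa.
Pipe B: V = Q/A = 0.15/0.02717 = 5.52 m/s; Re = 7.402e+05; ε/D = 0.00968; Haaland → f = 0.03764; ΔP_B = f(L/D)(ρV²/2) = 2.274e+05 Pa.
ΔP_A/ΔP_B = 2.785e+04/2.274e+05 = 0.122.

ΔP_A/ΔP_B ≈ 0.122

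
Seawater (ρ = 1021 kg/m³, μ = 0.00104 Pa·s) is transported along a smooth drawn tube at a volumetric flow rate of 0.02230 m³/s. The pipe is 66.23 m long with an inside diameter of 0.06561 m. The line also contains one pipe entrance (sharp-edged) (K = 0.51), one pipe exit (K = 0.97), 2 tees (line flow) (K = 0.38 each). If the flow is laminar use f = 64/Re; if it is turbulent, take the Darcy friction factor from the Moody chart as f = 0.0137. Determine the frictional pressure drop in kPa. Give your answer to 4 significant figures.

ΔP ≈ 356.9 kPa

Cross-sectional area A = πD²/4 = π(0.06561)²/4 = 0.003381 m²; mean velocity V = Q/A = 0.0223/0.003381 = 6.596 m/s.
Reynolds number Re = ρVD/μ = 1021 · 6.596 · 0.06561 / 0.00104 = 4.249e+05.
Re > 4000 → turbulent; use the Moody-chart value f = 0.0137.
Total minor-loss coefficient ΣK = 1·0.51 + 1·0.97 + 2·0.38 = 2.24.
ΔP = [f·L/D + ΣK]·(ρV²/2) = [0.0137·66.23/0.06561 + 2.24]·(1021·6.596²/2) = [13.83 + 2.24]·2.221e+04 = 3.569e+05 Pa.
ΔP = 3.569e+05 Pa = 356.9 kPa.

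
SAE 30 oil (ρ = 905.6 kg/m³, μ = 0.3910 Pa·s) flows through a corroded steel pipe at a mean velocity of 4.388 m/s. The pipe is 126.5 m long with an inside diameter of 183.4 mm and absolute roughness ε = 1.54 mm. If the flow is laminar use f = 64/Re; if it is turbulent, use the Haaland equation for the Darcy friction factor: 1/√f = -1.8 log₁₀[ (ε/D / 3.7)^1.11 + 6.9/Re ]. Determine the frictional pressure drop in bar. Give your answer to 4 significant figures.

Reynolds number Re = ρVD/μ = 905.6 · 4.388 · 0.1834 / 0.391 = 1864.
Re < 2300 → laminar flow, so f = 64/Re = 64/1864 = 0.03434 (the turbulent correlation is not needed).
Darcy-Weisbach: ΔP = f(L/D)(ρV²/2) = 0.03434·(126.5/0.1834)·(905.6·4.388²/2) = 0.03434·689.7·8718 = 2.065e+05 Pa.
ΔP = 2.065e+05 Pa = 2.065 bar.

ΔP ≈ 2.065 bar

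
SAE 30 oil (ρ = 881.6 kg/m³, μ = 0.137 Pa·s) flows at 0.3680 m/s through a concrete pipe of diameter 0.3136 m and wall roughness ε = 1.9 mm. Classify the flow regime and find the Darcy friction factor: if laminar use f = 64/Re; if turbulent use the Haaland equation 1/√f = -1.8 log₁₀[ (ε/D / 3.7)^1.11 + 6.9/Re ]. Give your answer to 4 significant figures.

f ≈ 0.08618

Re = ρVD/μ = 881.6·0.368·0.3136/0.137 = 742.6.
Re < 2300 → laminar, so f = 64/Re = 0.08618 (roughness is irrelevant in laminar flow).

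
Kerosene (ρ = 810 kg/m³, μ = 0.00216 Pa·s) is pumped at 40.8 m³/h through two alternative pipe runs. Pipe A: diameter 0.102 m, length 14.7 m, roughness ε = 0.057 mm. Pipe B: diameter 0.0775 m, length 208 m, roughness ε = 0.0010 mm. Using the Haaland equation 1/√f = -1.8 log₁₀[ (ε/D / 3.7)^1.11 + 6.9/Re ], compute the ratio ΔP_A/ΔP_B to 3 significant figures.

ΔP_A/ΔP_B ≈ 0.0206

Pipe A: V = Q/A = 0.01133/0.008171 = 1.387 m/s; Re = 5.305e+04; ε/D = 0.000559; Haaland → f = 0.02222; ΔP_A = f(L/D)(ρV²/2) = 2495 Pa.
Pipe B: V = Q/A = 0.01133/0.004717 = 2.403 m/s; Re = 6.982e+04; ε/D = 1.29e-05; Haaland → f = 0.01928; ΔP_B = f(L/D)(ρV²/2) = 1.209e+05 Pa.
ΔP_A/ΔP_B = 2495/1.209e+05 = 0.0206.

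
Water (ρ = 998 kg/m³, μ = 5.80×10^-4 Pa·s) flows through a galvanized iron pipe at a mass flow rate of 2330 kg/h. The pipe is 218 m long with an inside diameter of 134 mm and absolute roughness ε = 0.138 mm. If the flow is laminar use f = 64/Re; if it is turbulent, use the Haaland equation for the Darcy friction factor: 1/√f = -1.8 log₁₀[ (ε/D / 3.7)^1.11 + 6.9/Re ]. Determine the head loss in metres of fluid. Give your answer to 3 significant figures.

h_f ≈ 0.00557 m

ṁ = 2330 kg/h = 2330/3600 = 0.6472 kg/s.
A = πD²/4 = π(0.134)²/4 = 0.0141 m²; mean velocity V = ṁ/(ρA) = 0.6472/(998 · 0.0141) = 0.04599 m/s.
Reynolds number Re = ρVD/μ = 998 · 0.04599 · 0.134 / 0.00058 = 1.06e+04.
Re > 4000 → turbulent. Relative roughness ε/D = 0.000138/0.134 = 0.00103. Haaland: 1/√f = -1.8 log₁₀[(0.00103/3.7)^1.11 + 6.9/1.06e+04] = -1.8 log₁₀[0.000113 + 0.000651] = 5.611, so f = 0.03177.
Darcy-Weisbach: ΔP = f(L/D)(ρV²/2) = 0.03177·(218/0.134)·(998·0.04599²/2) = 0.03177·1627·1.055 = 54.54 Pa.
Head loss h_f = ΔP/(ρg) = 54.54/(998·9.81) = 0.00557 m.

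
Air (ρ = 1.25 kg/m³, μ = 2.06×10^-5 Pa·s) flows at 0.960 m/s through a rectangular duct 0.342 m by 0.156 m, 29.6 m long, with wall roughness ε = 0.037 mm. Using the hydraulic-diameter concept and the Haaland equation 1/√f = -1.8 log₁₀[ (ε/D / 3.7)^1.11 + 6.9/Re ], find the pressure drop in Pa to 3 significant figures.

Hydraulic diameter D_h = 4A/P = 4·(0.342·0.156)/(2·(0.342+0.156)) = 0.2134/0.996 = 0.2143 m.
Re = ρVD_h/μ = 1.25·0.96·0.2143/2.06e-05 = 1.248e+04.
ε/D_h = 3.7e-05/0.2143 = 0.000173; Haaland gives 1/√f = -1.8 log₁₀[1.56e-05+0.000553] = 5.842, so f = 0.0293.
ΔP = f(L/D_h)(ρV²/2) = 0.0293·29.6/0.2143·0.576 = 2.332 Pa.

ΔP ≈ 2.33 Pa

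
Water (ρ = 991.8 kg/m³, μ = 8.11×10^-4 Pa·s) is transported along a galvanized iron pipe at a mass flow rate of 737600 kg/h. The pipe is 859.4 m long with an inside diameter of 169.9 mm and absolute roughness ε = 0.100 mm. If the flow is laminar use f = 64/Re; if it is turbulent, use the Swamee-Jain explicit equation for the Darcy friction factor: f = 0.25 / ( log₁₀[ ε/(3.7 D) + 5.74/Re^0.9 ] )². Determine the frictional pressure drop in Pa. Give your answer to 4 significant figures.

ΔP ≈ 3674000 Pa

ṁ = 737600 kg/h = 737600/3600 = 204.9 kg/s.
A = πD²/4 = π(0.1699)²/4 = 0.02267 m²; mean velocity V = ṁ/(ρA) = 204.9/(991.8 · 0.02267) = 9.112 m/s.
Reynolds number Re = ρVD/μ = 991.8 · 9.112 · 0.1699 / 0.000811 = 1.893e+06.
Re > 4000 → turbulent. Relative roughness ε/D = 0.0001/0.1699 = 0.000589. Swamee-Jain: f = 0.25/(log₁₀[0.000589/3.7 + 5.74/1.893e+06^0.9])² = 0.25/(log₁₀[0.000159 + 1.29e-05])² = 0.25/(-3.765)² = 0.01764.
Darcy-Weisbach: ΔP = f(L/D)(ρV²/2) = 0.01764·(859.4/0.1699)·(991.8·9.112²/2) = 0.01764·5058·4.117e+04 = 3.674e+06 Pa.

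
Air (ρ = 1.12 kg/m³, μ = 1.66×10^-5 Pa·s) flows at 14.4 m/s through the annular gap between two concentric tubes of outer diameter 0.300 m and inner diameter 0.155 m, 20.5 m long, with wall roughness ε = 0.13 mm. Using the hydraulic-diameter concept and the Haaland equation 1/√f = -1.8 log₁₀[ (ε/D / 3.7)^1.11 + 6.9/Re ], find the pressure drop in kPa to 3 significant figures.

ΔP ≈ 0.344 kPa

Hydraulic diameter D_h = 4A/P = D_o - D_i = 0.3 - 0.155 = 0.145 m.
Re = ρVD_h/μ = 1.12·14.4·0.145/1.66e-05 = 1.409e+05.
ε/D_h = 0.00013/0.145 = 0.000897; Haaland gives 1/√f = -1.8 log₁₀[9.7e-05+4.9e-05] = 6.904, so f = 0.02098.
ΔP = f(L/D_h)(ρV²/2) = 0.02098·20.5/0.145·116.1 = 344.4 Pa.
ΔP = 0.344 kPa.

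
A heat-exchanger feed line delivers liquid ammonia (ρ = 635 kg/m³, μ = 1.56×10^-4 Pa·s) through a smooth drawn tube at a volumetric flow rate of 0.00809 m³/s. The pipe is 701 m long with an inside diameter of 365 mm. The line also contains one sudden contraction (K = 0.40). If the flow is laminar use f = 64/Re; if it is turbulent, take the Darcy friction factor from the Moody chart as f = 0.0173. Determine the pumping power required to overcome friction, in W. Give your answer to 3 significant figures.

Cross-sectional area A = πD²/4 = π(0.365)²/4 = 0.1046 m²; mean velocity V = Q/A = 0.00809/0.1046 = 0.07732 m/s.
Reynolds number Re = ρVD/μ = 635 · 0.07732 · 0.365 / 0.000156 = 1.149e+05.
Re > 4000 → turbulent; use the Moody-chart value f = 0.0173.
Total minor-loss coefficient ΣK = 1·0.4 = 0.4.
ΔP = [f·L/D + ΣK]·(ρV²/2) = [0.0173·701/0.365 + 0.4]·(635·0.07732²/2) = [33.23 + 0.4]·1.898 = 63.82 Pa.
Pumping power P = QΔP = 0.00809·63.82 = 0.5163 W = 0.516 W.

P ≈ 0.516 W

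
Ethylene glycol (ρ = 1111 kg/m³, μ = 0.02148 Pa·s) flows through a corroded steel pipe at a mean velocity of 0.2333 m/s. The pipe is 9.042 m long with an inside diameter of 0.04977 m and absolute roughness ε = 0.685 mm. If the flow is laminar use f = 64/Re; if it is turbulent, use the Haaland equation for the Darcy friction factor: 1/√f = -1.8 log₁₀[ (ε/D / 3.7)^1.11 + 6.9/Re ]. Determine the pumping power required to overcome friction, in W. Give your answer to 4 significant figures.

P ≈ 0.2657 W

Reynolds number Re = ρVD/μ = 1111 · 0.2333 · 0.04977 / 0.0215 = 600.6.
Re < 2300 → laminar flow, so f = 64/Re = 64/600.6 = 0.1066 (the turbulent correlation is not needed).
Darcy-Weisbach: ΔP = f(L/D)(ρV²/2) = 0.1066·(9.042/0.04977)·(1111·0.2333²/2) = 0.1066·181.7·30.24 = 585.4 Pa.
Q = V·A = 0.2333·0.001945 = 0.0004539 m³/s.
Pumping power P = QΔP = 0.0004539·585.4 = 0.26569 W = 0.2657 W.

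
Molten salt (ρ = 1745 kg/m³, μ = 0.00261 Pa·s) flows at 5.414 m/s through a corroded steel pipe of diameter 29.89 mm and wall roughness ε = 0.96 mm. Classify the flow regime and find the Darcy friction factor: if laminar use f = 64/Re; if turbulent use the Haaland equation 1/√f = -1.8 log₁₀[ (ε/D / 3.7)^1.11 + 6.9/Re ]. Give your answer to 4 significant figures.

f ≈ 0.05922

Re = ρVD/μ = 1745·5.414·0.02989/0.00261 = 1.082e+05.
Re > 4000 → turbulent. ε/D = 0.00096/0.02989 = 0.0321; Haaland: 1/√f = -1.8 log₁₀[0.00515 + 6.38e-05] = 4.109, so f = 0.05922.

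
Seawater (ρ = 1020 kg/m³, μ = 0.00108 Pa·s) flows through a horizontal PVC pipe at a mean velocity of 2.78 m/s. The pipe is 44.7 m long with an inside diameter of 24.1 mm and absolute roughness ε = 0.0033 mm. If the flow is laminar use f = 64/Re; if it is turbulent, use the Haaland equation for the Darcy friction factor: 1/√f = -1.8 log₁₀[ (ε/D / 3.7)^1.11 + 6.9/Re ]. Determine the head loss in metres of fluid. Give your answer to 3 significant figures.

h_f ≈ 14.7 m

Reynolds number Re = ρVD/μ = 1020 · 2.78 · 0.0241 / 0.00108 = 6.328e+04.
Re > 4000 → turbulent. Relative roughness ε/D = 3.3e-06/0.0241 = 0.000137. Haaland: 1/√f = -1.8 log₁₀[(0.000137/3.7)^1.11 + 6.9/6.328e+04] = -1.8 log₁₀[1.2e-05 + 0.000109] = 7.05, so f = 0.02012.
Darcy-Weisbach: ΔP = f(L/D)(ρV²/2) = 0.02012·(44.7/0.0241)·(1020·2.78²/2) = 0.02012·1855·3941 = 1.471e+05 Pa.
Head loss h_f = ΔP/(ρg) = 1.471e+05/(1020·9.81) = 14.7 m.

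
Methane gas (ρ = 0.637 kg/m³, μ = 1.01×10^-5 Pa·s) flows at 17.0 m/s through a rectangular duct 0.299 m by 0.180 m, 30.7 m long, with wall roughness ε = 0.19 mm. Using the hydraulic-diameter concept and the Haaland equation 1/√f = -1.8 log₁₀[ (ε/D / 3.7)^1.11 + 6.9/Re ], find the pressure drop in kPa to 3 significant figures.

Hydraulic diameter D_h = 4A/P = 4·(0.299·0.18)/(2·(0.299+0.18)) = 0.2153/0.958 = 0.2247 m.
Re = ρVD_h/μ = 0.637·17·0.2247/1.01e-05 = 2.409e+05.
ε/D_h = 0.00019/0.2247 = 0.000846; Haaland gives 1/√f = -1.8 log₁₀[9.09e-05+2.86e-05] = 7.061, so f = 0.02006.
ΔP = f(L/D_h)(ρV²/2) = 0.02006·30.7/0.2247·92.05 = 252.2 Pa.
ΔP = 0.252 kPa.

ΔP ≈ 0.252 kPa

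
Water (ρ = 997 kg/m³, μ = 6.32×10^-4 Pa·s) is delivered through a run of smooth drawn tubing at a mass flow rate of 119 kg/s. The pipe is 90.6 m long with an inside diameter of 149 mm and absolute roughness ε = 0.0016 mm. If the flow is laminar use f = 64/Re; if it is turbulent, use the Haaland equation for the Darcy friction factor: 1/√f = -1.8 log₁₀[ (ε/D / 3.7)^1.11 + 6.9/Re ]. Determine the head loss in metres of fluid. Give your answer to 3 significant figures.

A = πD²/4 = π(0.149)²/4 = 0.01744 m²; mean velocity V = ṁ/(ρA) = 119/(997 · 0.01744) = 6.845 m/s.
Reynolds number Re = ρVD/μ = 997 · 6.845 · 0.149 / 0.000632 = 1.609e+06.
Re > 4000 → turbulent. Relative roughness ε/D = 1.6e-06/0.149 = 1.07e-05. Haaland: 1/√f = -1.8 log₁₀[(1.07e-05/3.7)^1.11 + 6.9/1.609e+06] = -1.8 log₁₀[7.14e-07 + 4.29e-06] = 9.541, so f = 0.01098.
Darcy-Weisbach: ΔP = f(L/D)(ρV²/2) = 0.01098·(90.6/0.149)·(997·6.845²/2) = 0.01098·608.1·2.336e+04 = 1.56e+05 Pa.
Head loss h_f = ΔP/(ρg) = 1.56e+05/(997·9.81) = 16.0 m.

h_f ≈ 16.0 m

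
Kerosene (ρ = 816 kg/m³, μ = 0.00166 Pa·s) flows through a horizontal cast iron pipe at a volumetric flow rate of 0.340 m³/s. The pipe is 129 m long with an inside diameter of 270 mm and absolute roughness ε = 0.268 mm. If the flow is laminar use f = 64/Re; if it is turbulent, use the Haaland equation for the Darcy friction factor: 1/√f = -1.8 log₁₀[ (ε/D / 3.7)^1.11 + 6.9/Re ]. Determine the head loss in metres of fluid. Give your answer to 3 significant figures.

Cross-sectional area A = πD²/4 = π(0.27)²/4 = 0.05726 m²; mean velocity V = Q/A = 0.34/0.05726 = 5.938 m/s.
Reynolds number Re = ρVD/μ = 816 · 5.938 · 0.27 / 0.00166 = 7.881e+05.
Re > 4000 → turbulent. Relative roughness ε/D = 0.000268/0.27 = 0.000993. Haaland: 1/√f = -1.8 log₁₀[(0.000993/3.7)^1.11 + 6.9/7.881e+05] = -1.8 log₁₀[0.000109 + 8.75e-06] = 7.075, so f = 0.01998.
Darcy-Weisbach: ΔP = f(L/D)(ρV²/2) = 0.01998·(129/0.27)·(816·5.938²/2) = 0.01998·477.8·1.439e+04 = 1.373e+05 Pa.
Head loss h_f = ΔP/(ρg) = 1.373e+05/(816·9.81) = 17.2 m.

h_f ≈ 17.2 m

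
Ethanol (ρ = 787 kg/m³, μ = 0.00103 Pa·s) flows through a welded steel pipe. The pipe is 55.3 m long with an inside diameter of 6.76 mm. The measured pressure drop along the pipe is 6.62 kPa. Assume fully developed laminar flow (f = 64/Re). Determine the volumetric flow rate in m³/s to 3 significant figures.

Q ≈ 5.96×10^-6 m³/s

For laminar flow, f = 64/Re with Re = ρVD/μ, so Darcy-Weisbach reduces to ΔP = 32μLV/D². Solving for V: V = ΔP·D²/(32μL) = 6620·(0.00676)²/(32·0.00103·55.3) = 0.166 m/s.
Check: Re = ρVD/μ = 787·0.166·0.00676/0.00103 = 857.3 < 2300, so the laminar assumption holds.
Q = V·A = 0.166·(π/4·0.00676²) = 5.957e-06 m³/s = 5.96×10^-6 m³/s.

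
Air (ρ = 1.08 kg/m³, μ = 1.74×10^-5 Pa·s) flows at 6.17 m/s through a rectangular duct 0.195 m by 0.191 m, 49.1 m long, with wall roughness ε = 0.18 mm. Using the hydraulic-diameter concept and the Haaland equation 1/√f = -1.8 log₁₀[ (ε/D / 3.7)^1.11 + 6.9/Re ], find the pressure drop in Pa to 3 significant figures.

Hydraulic diameter D_h = 4A/P = 4·(0.195·0.191)/(2·(0.195+0.191)) = 0.149/0.772 = 0.193 m.
Re = ρVD_h/μ = 1.08·6.17·0.193/1.74e-05 = 7.39e+04.
ε/D_h = 0.00018/0.193 = 0.000933; Haaland gives 1/√f = -1.8 log₁₀[0.000101+9.34e-05] = 6.679, so f = 0.02242.
ΔP = f(L/D_h)(ρV²/2) = 0.02242·49.1/0.193·20.56 = 117.2 Pa.

ΔP ≈ 117 Pa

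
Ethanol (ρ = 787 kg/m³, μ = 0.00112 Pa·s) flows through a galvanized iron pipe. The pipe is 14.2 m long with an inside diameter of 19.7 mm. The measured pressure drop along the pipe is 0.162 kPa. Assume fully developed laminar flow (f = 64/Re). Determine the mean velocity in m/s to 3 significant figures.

V ≈ 0.124 m/s

For laminar flow, f = 64/Re with Re = ρVD/μ, so Darcy-Weisbach reduces to ΔP = 32μLV/D². Solving for V: V = ΔP·D²/(32μL) = 162·(0.0197)²/(32·0.00112·14.2) = 0.1235 m/s.
Check: Re = ρVD/μ = 787·0.1235·0.0197/0.00112 = 1710 < 2300, so the laminar assumption holds.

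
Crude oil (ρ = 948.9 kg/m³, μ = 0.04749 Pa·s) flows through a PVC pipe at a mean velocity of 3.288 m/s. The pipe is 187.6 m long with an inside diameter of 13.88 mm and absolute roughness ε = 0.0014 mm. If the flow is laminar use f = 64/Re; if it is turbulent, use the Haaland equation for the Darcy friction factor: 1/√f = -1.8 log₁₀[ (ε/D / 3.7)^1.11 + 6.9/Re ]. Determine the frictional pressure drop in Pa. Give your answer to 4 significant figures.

ΔP ≈ 4866000 Pa

Reynolds number Re = ρVD/μ = 948.9 · 3.288 · 0.01388 / 0.0475 = 911.9.
Re < 2300 → laminar flow, so f = 64/Re = 64/911.9 = 0.07018 (the turbulent correlation is not needed).
Darcy-Weisbach: ΔP = f(L/D)(ρV²/2) = 0.07018·(187.6/0.01388)·(948.9·3.288²/2) = 0.07018·1.352e+04·5129 = 4.866e+06 Pa.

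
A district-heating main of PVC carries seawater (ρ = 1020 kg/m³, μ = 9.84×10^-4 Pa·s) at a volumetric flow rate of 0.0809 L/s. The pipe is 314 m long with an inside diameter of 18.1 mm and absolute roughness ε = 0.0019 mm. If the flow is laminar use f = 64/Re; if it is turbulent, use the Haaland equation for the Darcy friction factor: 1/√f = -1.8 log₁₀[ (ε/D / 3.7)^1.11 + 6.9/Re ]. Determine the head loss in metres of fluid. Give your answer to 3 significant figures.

Q = 0.0809 L/s = 0.0809/1000 = 8.09e-05 m³/s.
Cross-sectional area A = πD²/4 = π(0.0181)²/4 = 0.0002573 m²; mean velocity V = Q/A = 8.09e-05/0.0002573 = 0.3144 m/s.
Reynolds number Re = ρVD/μ = 1020 · 0.3144 · 0.0181 / 0.000984 = 5899.
Re > 4000 → turbulent. Relative roughness ε/D = 1.9e-06/0.0181 = 0.000105. Haaland: 1/√f = -1.8 log₁₀[(0.000105/3.7)^1.11 + 6.9/5899] = -1.8 log₁₀[8.97e-06 + 0.00117] = 5.272, so f = 0.03599.
Darcy-Weisbach: ΔP = f(L/D)(ρV²/2) = 0.03599·(314/0.0181)·(1020·0.3144²/2) = 0.03599·1.735e+04·50.42 = 3.147e+04 Pa.
Head loss h_f = ΔP/(ρg) = 3.147e+04/(1020·9.81) = 3.15 m.

h_f ≈ 3.15 m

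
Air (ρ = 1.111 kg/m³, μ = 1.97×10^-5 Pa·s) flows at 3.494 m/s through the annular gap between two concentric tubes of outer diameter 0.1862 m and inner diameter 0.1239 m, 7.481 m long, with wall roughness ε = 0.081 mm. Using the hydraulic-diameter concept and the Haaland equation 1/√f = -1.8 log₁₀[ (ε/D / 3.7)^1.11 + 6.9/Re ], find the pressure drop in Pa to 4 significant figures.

ΔP ≈ 25.34 Pa

Hydraulic diameter D_h = 4A/P = D_o - D_i = 0.1862 - 0.1239 = 0.0623 m.
Re = ρVD_h/μ = 1.111·3.494·0.0623/1.97e-05 = 1.228e+04.
ε/D_h = 8.1e-05/0.0623 = 0.0013; Haaland gives 1/√f = -1.8 log₁₀[0.000146+0.000562] = 5.669, so f = 0.03111.
ΔP = f(L/D_h)(ρV²/2) = 0.03111·7.481/0.0623·6.782 = 25.34 Pa.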